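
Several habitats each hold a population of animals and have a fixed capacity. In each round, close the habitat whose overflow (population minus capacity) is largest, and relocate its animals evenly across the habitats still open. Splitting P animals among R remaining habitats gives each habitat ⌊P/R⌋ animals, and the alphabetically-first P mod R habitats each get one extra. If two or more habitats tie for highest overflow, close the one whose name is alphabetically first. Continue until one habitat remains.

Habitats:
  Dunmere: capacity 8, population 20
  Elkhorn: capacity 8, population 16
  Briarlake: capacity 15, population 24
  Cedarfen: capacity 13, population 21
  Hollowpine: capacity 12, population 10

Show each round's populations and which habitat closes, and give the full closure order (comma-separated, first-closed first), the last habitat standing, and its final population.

Closure order: Dunmere, Briarlake, Cedarfen, Elkhorn
Last habitat: Hollowpine with 91 animals

Round 1: Briarlake=24 Cedarfen=21 Dunmere=20 Elkhorn=16 Hollowpine=10 → close Dunmere (overflow 12)
  20÷4 = 5 each, +1 to first 0
Round 2: Briarlake=29 Cedarfen=26 Elkhorn=21 Hollowpine=15 → close Briarlake (overflow 14)
  29÷3 = 9 each, +1 to first 2
Round 3: Cedarfen=36 Elkhorn=31 Hollowpine=24 → close Cedarfen (overflow 23)
  36÷2 = 18 each, +1 to first 0
Round 4: Elkhorn=49 Hollowpine=42 → close Elkhorn (overflow 41)
  49÷1 = 49 each, +1 to first 0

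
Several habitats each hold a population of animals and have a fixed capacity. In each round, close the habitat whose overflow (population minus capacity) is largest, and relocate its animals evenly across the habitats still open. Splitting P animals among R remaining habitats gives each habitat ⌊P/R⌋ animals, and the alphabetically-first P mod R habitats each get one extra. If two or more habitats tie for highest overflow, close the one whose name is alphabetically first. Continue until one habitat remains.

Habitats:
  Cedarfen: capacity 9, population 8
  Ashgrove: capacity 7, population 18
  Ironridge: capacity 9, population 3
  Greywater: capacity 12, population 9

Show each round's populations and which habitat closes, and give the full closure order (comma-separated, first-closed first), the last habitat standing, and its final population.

Round 1: Ashgrove=18 Cedarfen=8 Greywater=9 Ironridge=3 → close Ashgrove (overflow 11)
  18÷3 = 6 each, +1 to first 0
Round 2: Cedarfen=14 Greywater=15 Ironridge=9 → close Cedarfen (overflow 5)
  14÷2 = 7 each, +1 to first 0
Round 3: Greywater=22 Ironridge=16 → close Greywater (overflow 10)
  22÷1 = 22 each, +1 to first 0

Closure order: Ashgrove, Cedarfen, Greywater
Last habitat: Ironridge with 38 animals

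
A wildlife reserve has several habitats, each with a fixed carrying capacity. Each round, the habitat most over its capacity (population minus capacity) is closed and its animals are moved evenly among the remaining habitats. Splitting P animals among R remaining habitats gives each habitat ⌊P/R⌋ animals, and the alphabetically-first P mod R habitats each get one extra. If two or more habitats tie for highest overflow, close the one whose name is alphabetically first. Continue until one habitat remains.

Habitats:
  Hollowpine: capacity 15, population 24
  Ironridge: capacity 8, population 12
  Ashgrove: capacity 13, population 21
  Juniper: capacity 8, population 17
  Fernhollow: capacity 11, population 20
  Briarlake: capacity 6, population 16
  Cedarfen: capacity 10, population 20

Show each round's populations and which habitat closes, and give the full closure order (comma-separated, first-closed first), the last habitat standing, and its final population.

Round 1: Ashgrove=21 Briarlake=16 Cedarfen=20 Fernhollow=20 Hollowpine=24 Ironridge=12 Juniper=17 → close Briarlake (overflow 10)
  16÷6 = 2 each, +1 to first 4
Round 2: Ashgrove=24 Cedarfen=23 Fernhollow=23 Hollowpine=27 Ironridge=14 Juniper=19 → close Cedarfen (overflow 13)
  23÷5 = 4 each, +1 to first 3
Round 3: Ashgrove=29 Fernhollow=28 Hollowpine=32 Ironridge=18 Juniper=23 → close Fernhollow (overflow 17)
  28÷4 = 7 each, +1 to first 0
Round 4: Ashgrove=36 Hollowpine=39 Ironridge=25 Juniper=30 → close Hollowpine (overflow 24)
  39÷3 = 13 each, +1 to first 0
Round 5: Ashgrove=49 Ironridge=38 Juniper=43 → close Ashgrove (overflow 36)
  49÷2 = 24 each, +1 to first 1
Round 6: Ironridge=63 Juniper=67 → close Juniper (overflow 59)
  67÷1 = 67 each, +1 to first 0

Closure order: Briarlake, Cedarfen, Fernhollow, Hollowpine, Ashgrove, Juniper
Last habitat: Ironridge with 130 animals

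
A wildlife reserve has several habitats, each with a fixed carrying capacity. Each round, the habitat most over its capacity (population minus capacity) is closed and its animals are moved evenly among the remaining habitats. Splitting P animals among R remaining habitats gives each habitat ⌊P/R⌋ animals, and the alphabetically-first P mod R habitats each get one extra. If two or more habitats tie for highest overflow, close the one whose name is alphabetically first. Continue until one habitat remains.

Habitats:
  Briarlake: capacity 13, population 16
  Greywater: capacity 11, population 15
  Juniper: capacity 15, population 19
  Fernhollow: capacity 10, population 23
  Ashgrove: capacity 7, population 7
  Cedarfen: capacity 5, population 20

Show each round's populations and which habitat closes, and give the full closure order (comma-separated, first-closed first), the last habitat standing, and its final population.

Closure order: Cedarfen, Fernhollow, Greywater, Briarlake, Juniper
Last habitat: Ashgrove with 100 animals

Round 1: Ashgrove=7 Briarlake=16 Cedarfen=20 Fernhollow=23 Greywater=15 Juniper=19 → close Cedarfen (overflow 15)
  20÷5 = 4 each, +1 to first 0
Round 2: Ashgrove=11 Briarlake=20 Fernhollow=27 Greywater=19 Juniper=23 → close Fernhollow (overflow 17)
  27÷4 = 6 each, +1 to first 3
Round 3: Ashgrove=18 Briarlake=27 Greywater=26 Juniper=29 → close Greywater (overflow 15)
  26÷3 = 8 each, +1 to first 2
Round 4: Ashgrove=27 Briarlake=36 Juniper=37 → close Briarlake (overflow 23)
  36÷2 = 18 each, +1 to first 0
Round 5: Ashgrove=45 Juniper=55 → close Juniper (overflow 40)
  55÷1 = 55 each, +1 to first 0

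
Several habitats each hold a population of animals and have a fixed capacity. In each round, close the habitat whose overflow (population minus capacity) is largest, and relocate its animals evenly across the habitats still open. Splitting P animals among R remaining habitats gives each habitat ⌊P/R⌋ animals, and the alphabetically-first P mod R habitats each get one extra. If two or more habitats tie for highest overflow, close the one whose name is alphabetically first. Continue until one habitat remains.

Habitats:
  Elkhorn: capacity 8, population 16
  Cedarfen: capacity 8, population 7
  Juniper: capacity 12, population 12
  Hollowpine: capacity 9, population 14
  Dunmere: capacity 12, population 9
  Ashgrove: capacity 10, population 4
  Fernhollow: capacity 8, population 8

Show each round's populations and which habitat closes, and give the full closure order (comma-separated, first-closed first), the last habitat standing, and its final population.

Closure order: Elkhorn, Hollowpine, Fernhollow, Cedarfen, Juniper, Ashgrove
Last habitat: Dunmere with 70 animals

Round 1: Ashgrove=4 Cedarfen=7 Dunmere=9 Elkhorn=16 Fernhollow=8 Hollowpine=14 Juniper=12 → close Elkhorn (overflow 8)
  16÷6 = 2 each, +1 to first 4
Round 2: Ashgrove=7 Cedarfen=10 Dunmere=12 Fernhollow=11 Hollowpine=16 Juniper=14 → close Hollowpine (overflow 7)
  16÷5 = 3 each, +1 to first 1
Round 3: Ashgrove=11 Cedarfen=13 Dunmere=15 Fernhollow=14 Juniper=17 → close Fernhollow (overflow 6)
  14÷4 = 3 each, +1 to first 2
Round 4: Ashgrove=15 Cedarfen=17 Dunmere=18 Juniper=20 → close Cedarfen (overflow 9)
  17÷3 = 5 each, +1 to first 2
Round 5: Ashgrove=21 Dunmere=24 Juniper=25 → close Juniper (overflow 13)
  25÷2 = 12 each, +1 to first 1
Round 6: Ashgrove=34 Dunmere=36 → close Ashgrove (overflow 24)
  34÷1 = 34 each, +1 to first 0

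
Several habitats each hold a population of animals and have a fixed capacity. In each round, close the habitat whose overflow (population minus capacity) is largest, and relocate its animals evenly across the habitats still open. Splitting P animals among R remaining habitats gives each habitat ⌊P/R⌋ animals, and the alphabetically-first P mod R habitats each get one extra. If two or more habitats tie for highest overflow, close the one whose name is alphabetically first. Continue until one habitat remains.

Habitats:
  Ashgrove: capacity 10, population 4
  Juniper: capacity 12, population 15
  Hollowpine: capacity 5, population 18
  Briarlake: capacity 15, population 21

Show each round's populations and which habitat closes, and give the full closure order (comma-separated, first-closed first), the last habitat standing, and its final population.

Round 1: Ashgrove=4 Briarlake=21 Hollowpine=18 Juniper=15 → close Hollowpine (overflow 13)
  18÷3 = 6 each, +1 to first 0
Round 2: Ashgrove=10 Briarlake=27 Juniper=21 → close Briarlake (overflow 12)
  27÷2 = 13 each, +1 to first 1
Round 3: Ashgrove=24 Juniper=34 → close Juniper (overflow 22)
  34÷1 = 34 each, +1 to first 0

Closure order: Hollowpine, Briarlake, Juniper
Last habitat: Ashgrove with 58 animals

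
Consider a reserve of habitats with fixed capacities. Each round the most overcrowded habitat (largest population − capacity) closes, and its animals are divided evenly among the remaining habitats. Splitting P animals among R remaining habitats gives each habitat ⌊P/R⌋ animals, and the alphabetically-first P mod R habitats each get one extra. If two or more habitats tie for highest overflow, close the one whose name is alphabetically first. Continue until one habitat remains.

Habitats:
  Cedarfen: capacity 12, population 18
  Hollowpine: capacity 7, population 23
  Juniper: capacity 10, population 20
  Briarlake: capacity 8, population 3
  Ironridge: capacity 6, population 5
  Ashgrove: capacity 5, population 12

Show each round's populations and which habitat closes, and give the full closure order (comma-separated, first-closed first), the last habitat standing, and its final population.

Closure order: Hollowpine, Juniper, Ashgrove, Cedarfen, Ironridge
Last habitat: Briarlake with 81 animals

Round 1: Ashgrove=12 Briarlake=3 Cedarfen=18 Hollowpine=23 Ironridge=5 Juniper=20 → close Hollowpine (overflow 16)
  23÷5 = 4 each, +1 to first 3
Round 2: Ashgrove=17 Briarlake=8 Cedarfen=23 Ironridge=9 Juniper=24 → close Juniper (overflow 14)
  24÷4 = 6 each, +1 to first 0
Round 3: Ashgrove=23 Briarlake=14 Cedarfen=29 Ironridge=15 → close Ashgrove (overflow 18)
  23÷3 = 7 each, +1 to first 2
Round 4: Briarlake=22 Cedarfen=37 Ironridge=22 → close Cedarfen (overflow 25)
  37÷2 = 18 each, +1 to first 1
Round 5: Briarlake=41 Ironridge=40 → close Ironridge (overflow 34)
  40÷1 = 40 each, +1 to first 0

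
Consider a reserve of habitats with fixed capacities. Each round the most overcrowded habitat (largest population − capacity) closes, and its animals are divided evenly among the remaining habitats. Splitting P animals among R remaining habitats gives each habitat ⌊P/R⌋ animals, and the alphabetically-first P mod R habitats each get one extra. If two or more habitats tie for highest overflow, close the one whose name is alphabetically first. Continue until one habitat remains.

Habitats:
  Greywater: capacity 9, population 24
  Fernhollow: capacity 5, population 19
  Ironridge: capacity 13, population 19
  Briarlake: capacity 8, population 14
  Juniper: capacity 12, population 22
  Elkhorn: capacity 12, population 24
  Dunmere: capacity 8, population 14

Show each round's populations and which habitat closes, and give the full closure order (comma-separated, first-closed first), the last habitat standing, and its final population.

Round 1: Briarlake=14 Dunmere=14 Elkhorn=24 Fernhollow=19 Greywater=24 Ironridge=19 Juniper=22 → close Greywater (overflow 15)
  24÷6 = 4 each, +1 to first 0
Round 2: Briarlake=18 Dunmere=18 Elkhorn=28 Fernhollow=23 Ironridge=23 Juniper=26 → close Fernhollow (overflow 18)
  23÷5 = 4 each, +1 to first 3
Round 3: Briarlake=23 Dunmere=23 Elkhorn=33 Ironridge=27 Juniper=30 → close Elkhorn (overflow 21)
  33÷4 = 8 each, +1 to first 1
Round 4: Briarlake=32 Dunmere=31 Ironridge=35 Juniper=38 → close Juniper (overflow 26)
  38÷3 = 12 each, +1 to first 2
Round 5: Briarlake=45 Dunmere=44 Ironridge=47 → close Briarlake (overflow 37)
  45÷2 = 22 each, +1 to first 1
Round 6: Dunmere=67 Ironridge=69 → close Dunmere (overflow 59)
  67÷1 = 67 each, +1 to first 0

Closure order: Greywater, Fernhollow, Elkhorn, Juniper, Briarlake, Dunmere
Last habitat: Ironridge with 136 animals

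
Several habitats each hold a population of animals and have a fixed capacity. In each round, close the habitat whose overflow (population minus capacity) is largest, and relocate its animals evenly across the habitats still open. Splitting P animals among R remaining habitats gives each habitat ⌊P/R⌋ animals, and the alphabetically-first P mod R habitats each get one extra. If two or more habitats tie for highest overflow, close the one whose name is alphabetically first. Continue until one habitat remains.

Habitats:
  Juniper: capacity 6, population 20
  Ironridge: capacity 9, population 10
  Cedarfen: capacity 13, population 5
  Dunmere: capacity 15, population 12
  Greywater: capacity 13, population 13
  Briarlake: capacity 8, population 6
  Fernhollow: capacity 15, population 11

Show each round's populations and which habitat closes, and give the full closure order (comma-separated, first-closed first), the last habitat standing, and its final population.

Closure order: Juniper, Ironridge, Briarlake, Greywater, Dunmere, Fernhollow
Last habitat: Cedarfen with 77 animals

Round 1: Briarlake=6 Cedarfen=5 Dunmere=12 Fernhollow=11 Greywater=13 Ironridge=10 Juniper=20 → close Juniper (overflow 14)
  20÷6 = 3 each, +1 to first 2
Round 2: Briarlake=10 Cedarfen=9 Dunmere=15 Fernhollow=14 Greywater=16 Ironridge=13 → close Ironridge (overflow 4)
  13÷5 = 2 each, +1 to first 3
Round 3: Briarlake=13 Cedarfen=12 Dunmere=18 Fernhollow=16 Greywater=18 → close Briarlake (overflow 5)
  13÷4 = 3 each, +1 to first 1
Round 4: Cedarfen=16 Dunmere=21 Fernhollow=19 Greywater=21 → close Greywater (overflow 8)
  21÷3 = 7 each, +1 to first 0
Round 5: Cedarfen=23 Dunmere=28 Fernhollow=26 → close Dunmere (overflow 13)
  28÷2 = 14 each, +1 to first 0
Round 6: Cedarfen=37 Fernhollow=40 → close Fernhollow (overflow 25)
  40÷1 = 40 each, +1 to first 0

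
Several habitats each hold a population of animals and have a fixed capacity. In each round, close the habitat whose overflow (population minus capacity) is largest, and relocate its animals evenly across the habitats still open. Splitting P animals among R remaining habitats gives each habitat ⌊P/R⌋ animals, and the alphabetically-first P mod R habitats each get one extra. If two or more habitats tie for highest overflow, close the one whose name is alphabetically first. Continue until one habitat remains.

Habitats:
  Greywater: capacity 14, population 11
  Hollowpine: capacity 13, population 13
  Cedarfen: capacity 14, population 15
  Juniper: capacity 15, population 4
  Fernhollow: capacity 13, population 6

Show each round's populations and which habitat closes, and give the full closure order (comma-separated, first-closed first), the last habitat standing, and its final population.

Round 1: Cedarfen=15 Fernhollow=6 Greywater=11 Hollowpine=13 Juniper=4 → close Cedarfen (overflow 1)
  15÷4 = 3 each, +1 to first 3
Round 2: Fernhollow=10 Greywater=15 Hollowpine=17 Juniper=7 → close Hollowpine (overflow 4)
  17÷3 = 5 each, +1 to first 2
Round 3: Fernhollow=16 Greywater=21 Juniper=12 → close Greywater (overflow 7)
  21÷2 = 10 each, +1 to first 1
Round 4: Fernhollow=27 Juniper=22 → close Fernhollow (overflow 14)
  27÷1 = 27 each, +1 to first 0

Closure order: Cedarfen, Hollowpine, Greywater, Fernhollow
Last habitat: Juniper with 49 animals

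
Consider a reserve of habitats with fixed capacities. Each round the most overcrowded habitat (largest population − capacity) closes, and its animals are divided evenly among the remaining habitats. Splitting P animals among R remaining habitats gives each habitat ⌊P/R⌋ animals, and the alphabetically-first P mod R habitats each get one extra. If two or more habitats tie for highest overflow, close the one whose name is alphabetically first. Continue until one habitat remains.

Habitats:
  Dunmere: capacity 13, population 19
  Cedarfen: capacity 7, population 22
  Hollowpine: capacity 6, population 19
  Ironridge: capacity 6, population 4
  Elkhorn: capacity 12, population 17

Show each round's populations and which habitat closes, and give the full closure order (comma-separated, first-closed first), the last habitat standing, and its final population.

Closure order: Cedarfen, Hollowpine, Dunmere, Elkhorn
Last habitat: Ironridge with 81 animals

Round 1: Cedarfen=22 Dunmere=19 Elkhorn=17 Hollowpine=19 Ironridge=4 → close Cedarfen (overflow 15)
  22÷4 = 5 each, +1 to first 2
Round 2: Dunmere=25 Elkhorn=23 Hollowpine=24 Ironridge=9 → close Hollowpine (overflow 18)
  24÷3 = 8 each, +1 to first 0
Round 3: Dunmere=33 Elkhorn=31 Ironridge=17 → close Dunmere (overflow 20)
  33÷2 = 16 each, +1 to first 1
Round 4: Elkhorn=48 Ironridge=33 → close Elkhorn (overflow 36)
  48÷1 = 48 each, +1 to first 0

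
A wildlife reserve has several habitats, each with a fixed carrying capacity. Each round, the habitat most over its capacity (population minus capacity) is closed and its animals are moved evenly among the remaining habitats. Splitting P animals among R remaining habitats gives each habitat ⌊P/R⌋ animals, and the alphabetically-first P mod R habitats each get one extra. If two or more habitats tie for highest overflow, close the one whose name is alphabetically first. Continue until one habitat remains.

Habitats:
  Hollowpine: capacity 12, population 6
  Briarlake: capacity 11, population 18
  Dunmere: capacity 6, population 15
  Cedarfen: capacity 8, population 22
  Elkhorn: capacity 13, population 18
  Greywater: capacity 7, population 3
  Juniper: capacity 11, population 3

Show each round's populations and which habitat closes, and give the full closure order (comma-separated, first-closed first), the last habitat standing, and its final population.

Closure order: Cedarfen, Dunmere, Briarlake, Elkhorn, Greywater, Hollowpine
Last habitat: Juniper with 85 animals

Round 1: Briarlake=18 Cedarfen=22 Dunmere=15 Elkhorn=18 Greywater=3 Hollowpine=6 Juniper=3 → close Cedarfen (overflow 14)
  22÷6 = 3 each, +1 to first 4
Round 2: Briarlake=22 Dunmere=19 Elkhorn=22 Greywater=7 Hollowpine=9 Juniper=6 → close Dunmere (overflow 13)
  19÷5 = 3 each, +1 to first 4
Round 3: Briarlake=26 Elkhorn=26 Greywater=11 Hollowpine=13 Juniper=9 → close Briarlake (overflow 15)
  26÷4 = 6 each, +1 to first 2
Round 4: Elkhorn=33 Greywater=18 Hollowpine=19 Juniper=15 → close Elkhorn (overflow 20)
  33÷3 = 11 each, +1 to first 0
Round 5: Greywater=29 Hollowpine=30 Juniper=26 → close Greywater (overflow 22)
  29÷2 = 14 each, +1 to first 1
Round 6: Hollowpine=45 Juniper=40 → close Hollowpine (overflow 33)
  45÷1 = 45 each, +1 to first 0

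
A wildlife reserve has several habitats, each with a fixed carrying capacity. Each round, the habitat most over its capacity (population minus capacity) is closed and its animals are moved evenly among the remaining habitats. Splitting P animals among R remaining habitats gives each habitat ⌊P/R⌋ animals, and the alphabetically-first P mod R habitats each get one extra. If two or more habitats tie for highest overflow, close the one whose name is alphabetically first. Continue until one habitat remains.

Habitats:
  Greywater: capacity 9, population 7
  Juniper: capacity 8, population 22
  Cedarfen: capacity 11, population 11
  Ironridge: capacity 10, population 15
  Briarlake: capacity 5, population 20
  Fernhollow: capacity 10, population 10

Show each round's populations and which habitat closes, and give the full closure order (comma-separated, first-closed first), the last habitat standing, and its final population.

Round 1: Briarlake=20 Cedarfen=11 Fernhollow=10 Greywater=7 Ironridge=15 Juniper=22 → close Briarlake (overflow 15)
  20÷5 = 4 each, +1 to first 0
Round 2: Cedarfen=15 Fernhollow=14 Greywater=11 Ironridge=19 Juniper=26 → close Juniper (overflow 18)
  26÷4 = 6 each, +1 to first 2
Round 3: Cedarfen=22 Fernhollow=21 Greywater=17 Ironridge=25 → close Ironridge (overflow 15)
  25÷3 = 8 each, +1 to first 1
Round 4: Cedarfen=31 Fernhollow=29 Greywater=25 → close Cedarfen (overflow 20)
  31÷2 = 15 each, +1 to first 1
Round 5: Fernhollow=45 Greywater=40 → close Fernhollow (overflow 35)
  45÷1 = 45 each, +1 to first 0

Closure order: Briarlake, Juniper, Ironridge, Cedarfen, Fernhollow
Last habitat: Greywater with 85 animals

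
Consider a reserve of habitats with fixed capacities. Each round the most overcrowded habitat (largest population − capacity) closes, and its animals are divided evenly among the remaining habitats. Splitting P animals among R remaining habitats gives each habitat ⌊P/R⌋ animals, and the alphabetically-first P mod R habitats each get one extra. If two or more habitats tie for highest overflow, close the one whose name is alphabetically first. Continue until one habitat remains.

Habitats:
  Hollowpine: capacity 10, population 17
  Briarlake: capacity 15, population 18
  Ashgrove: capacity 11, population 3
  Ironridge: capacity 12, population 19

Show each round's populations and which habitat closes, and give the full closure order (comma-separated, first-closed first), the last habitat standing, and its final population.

Round 1: Ashgrove=3 Briarlake=18 Hollowpine=17 Ironridge=19 → close Hollowpine (overflow 7)
  17÷3 = 5 each, +1 to first 2
Round 2: Ashgrove=9 Briarlake=24 Ironridge=24 → close Ironridge (overflow 12)
  24÷2 = 12 each, +1 to first 0
Round 3: Ashgrove=21 Briarlake=36 → close Briarlake (overflow 21)
  36÷1 = 36 each, +1 to first 0

Closure order: Hollowpine, Ironridge, Briarlake
Last habitat: Ashgrove with 57 animals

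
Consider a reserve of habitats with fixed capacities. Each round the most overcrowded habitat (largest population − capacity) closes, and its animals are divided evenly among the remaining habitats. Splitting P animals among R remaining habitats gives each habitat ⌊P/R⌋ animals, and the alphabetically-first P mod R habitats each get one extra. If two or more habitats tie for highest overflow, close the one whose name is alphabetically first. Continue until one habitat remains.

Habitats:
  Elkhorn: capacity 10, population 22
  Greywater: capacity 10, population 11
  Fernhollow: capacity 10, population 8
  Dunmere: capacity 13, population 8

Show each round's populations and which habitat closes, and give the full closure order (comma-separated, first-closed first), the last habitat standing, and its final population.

Round 1: Dunmere=8 Elkhorn=22 Fernhollow=8 Greywater=11 → close Elkhorn (overflow 12)
  22÷3 = 7 each, +1 to first 1
Round 2: Dunmere=16 Fernhollow=15 Greywater=18 → close Greywater (overflow 8)
  18÷2 = 9 each, +1 to first 0
Round 3: Dunmere=25 Fernhollow=24 → close Fernhollow (overflow 14)
  24÷1 = 24 each, +1 to first 0

Closure order: Elkhorn, Greywater, Fernhollow
Last habitat: Dunmere with 49 animals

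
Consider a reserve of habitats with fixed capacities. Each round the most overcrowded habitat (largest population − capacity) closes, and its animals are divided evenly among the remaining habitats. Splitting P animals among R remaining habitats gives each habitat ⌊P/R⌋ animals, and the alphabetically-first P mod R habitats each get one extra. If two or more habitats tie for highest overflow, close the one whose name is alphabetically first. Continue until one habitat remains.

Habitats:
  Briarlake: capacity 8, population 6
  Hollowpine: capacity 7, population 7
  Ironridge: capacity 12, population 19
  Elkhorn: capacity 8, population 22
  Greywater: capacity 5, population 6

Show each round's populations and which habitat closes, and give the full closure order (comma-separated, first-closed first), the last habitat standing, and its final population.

Closure order: Elkhorn, Ironridge, Greywater, Hollowpine
Last habitat: Briarlake with 60 animals

Round 1: Briarlake=6 Elkhorn=22 Greywater=6 Hollowpine=7 Ironridge=19 → close Elkhorn (overflow 14)
  22÷4 = 5 each, +1 to first 2
Round 2: Briarlake=12 Greywater=12 Hollowpine=12 Ironridge=24 → close Ironridge (overflow 12)
  24÷3 = 8 each, +1 to first 0
Round 3: Briarlake=20 Greywater=20 Hollowpine=20 → close Greywater (overflow 15)
  20÷2 = 10 each, +1 to first 0
Round 4: Briarlake=30 Hollowpine=30 → close Hollowpine (overflow 23)
  30÷1 = 30 each, +1 to first 0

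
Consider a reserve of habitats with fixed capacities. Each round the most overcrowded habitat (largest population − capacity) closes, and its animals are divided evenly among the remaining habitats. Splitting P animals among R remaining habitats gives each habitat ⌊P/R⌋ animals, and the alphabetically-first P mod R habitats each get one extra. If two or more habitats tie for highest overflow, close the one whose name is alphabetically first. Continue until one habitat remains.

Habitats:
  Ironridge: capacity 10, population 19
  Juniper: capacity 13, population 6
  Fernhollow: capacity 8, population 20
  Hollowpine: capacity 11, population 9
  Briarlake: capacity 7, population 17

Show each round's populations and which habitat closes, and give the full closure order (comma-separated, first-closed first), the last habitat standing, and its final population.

Round 1: Briarlake=17 Fernhollow=20 Hollowpine=9 Ironridge=19 Juniper=6 → close Fernhollow (overflow 12)
  20÷4 = 5 each, +1 to first 0
Round 2: Briarlake=22 Hollowpine=14 Ironridge=24 Juniper=11 → close Briarlake (overflow 15)
  22÷3 = 7 each, +1 to first 1
Round 3: Hollowpine=22 Ironridge=31 Juniper=18 → close Ironridge (overflow 21)
  31÷2 = 15 each, +1 to first 1
Round 4: Hollowpine=38 Juniper=33 → close Hollowpine (overflow 27)
  38÷1 = 38 each, +1 to first 0

Closure order: Fernhollow, Briarlake, Ironridge, Hollowpine
Last habitat: Juniper with 71 animals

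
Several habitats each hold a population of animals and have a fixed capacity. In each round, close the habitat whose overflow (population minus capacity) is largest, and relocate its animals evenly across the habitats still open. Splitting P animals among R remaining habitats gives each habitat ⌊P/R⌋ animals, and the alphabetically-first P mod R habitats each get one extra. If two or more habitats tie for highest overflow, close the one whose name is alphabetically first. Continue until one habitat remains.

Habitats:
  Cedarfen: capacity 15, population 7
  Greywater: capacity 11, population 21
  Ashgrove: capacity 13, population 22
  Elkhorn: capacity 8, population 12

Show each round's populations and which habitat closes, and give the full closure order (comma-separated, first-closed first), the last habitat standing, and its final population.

Closure order: Greywater, Ashgrove, Elkhorn
Last habitat: Cedarfen with 62 animals

Round 1: Ashgrove=22 Cedarfen=7 Elkhorn=12 Greywater=21 → close Greywater (overflow 10)
  21÷3 = 7 each, +1 to first 0
Round 2: Ashgrove=29 Cedarfen=14 Elkhorn=19 → close Ashgrove (overflow 16)
  29÷2 = 14 each, +1 to first 1
Round 3: Cedarfen=29 Elkhorn=33 → close Elkhorn (overflow 25)
  33÷1 = 33 each, +1 to first 0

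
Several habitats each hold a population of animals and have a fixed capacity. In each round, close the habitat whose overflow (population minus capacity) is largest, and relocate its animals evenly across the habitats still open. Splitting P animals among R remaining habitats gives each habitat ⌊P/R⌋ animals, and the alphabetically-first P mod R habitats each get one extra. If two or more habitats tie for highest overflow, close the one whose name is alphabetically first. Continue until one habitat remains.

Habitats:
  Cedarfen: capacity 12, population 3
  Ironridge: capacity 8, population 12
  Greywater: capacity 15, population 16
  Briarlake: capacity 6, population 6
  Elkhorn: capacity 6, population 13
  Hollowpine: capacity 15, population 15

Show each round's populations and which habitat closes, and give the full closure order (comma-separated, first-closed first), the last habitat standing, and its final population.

Closure order: Elkhorn, Ironridge, Briarlake, Greywater, Hollowpine
Last habitat: Cedarfen with 65 animals

Round 1: Briarlake=6 Cedarfen=3 Elkhorn=13 Greywater=16 Hollowpine=15 Ironridge=12 → close Elkhorn (overflow 7)
  13÷5 = 2 each, +1 to first 3
Round 2: Briarlake=9 Cedarfen=6 Greywater=19 Hollowpine=17 Ironridge=14 → close Ironridge (overflow 6)
  14÷4 = 3 each, +1 to first 2
Round 3: Briarlake=13 Cedarfen=10 Greywater=22 Hollowpine=20 → close Briarlake (overflow 7)
  13÷3 = 4 each, +1 to first 1
Round 4: Cedarfen=15 Greywater=26 Hollowpine=24 → close Greywater (overflow 11)
  26÷2 = 13 each, +1 to first 0
Round 5: Cedarfen=28 Hollowpine=37 → close Hollowpine (overflow 22)
  37÷1 = 37 each, +1 to first 0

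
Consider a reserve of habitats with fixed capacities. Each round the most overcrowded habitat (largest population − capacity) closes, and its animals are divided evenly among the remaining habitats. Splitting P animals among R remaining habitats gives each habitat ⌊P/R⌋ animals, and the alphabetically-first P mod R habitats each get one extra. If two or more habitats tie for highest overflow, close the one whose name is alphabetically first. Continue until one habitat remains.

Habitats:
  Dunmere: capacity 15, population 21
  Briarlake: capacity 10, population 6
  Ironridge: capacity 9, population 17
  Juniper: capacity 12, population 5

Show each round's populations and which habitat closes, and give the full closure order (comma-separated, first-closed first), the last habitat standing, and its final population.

Round 1: Briarlake=6 Dunmere=21 Ironridge=17 Juniper=5 → close Ironridge (overflow 8)
  17÷3 = 5 each, +1 to first 2
Round 2: Briarlake=12 Dunmere=27 Juniper=10 → close Dunmere (overflow 12)
  27÷2 = 13 each, +1 to first 1
Round 3: Briarlake=26 Juniper=23 → close Briarlake (overflow 16)
  26÷1 = 26 each, +1 to first 0

Closure order: Ironridge, Dunmere, Briarlake
Last habitat: Juniper with 49 animals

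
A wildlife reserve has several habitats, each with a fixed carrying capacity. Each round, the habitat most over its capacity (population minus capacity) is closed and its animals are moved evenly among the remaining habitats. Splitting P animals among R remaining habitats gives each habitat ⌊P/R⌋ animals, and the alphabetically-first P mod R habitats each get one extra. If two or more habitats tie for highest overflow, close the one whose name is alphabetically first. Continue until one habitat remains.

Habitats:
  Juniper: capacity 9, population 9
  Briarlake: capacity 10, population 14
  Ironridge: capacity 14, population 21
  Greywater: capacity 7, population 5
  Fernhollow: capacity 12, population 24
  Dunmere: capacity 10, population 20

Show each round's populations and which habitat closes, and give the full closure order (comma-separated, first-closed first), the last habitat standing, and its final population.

Closure order: Fernhollow, Dunmere, Ironridge, Briarlake, Greywater
Last habitat: Juniper with 93 animals

Round 1: Briarlake=14 Dunmere=20 Fernhollow=24 Greywater=5 Ironridge=21 Juniper=9 → close Fernhollow (overflow 12)
  24÷5 = 4 each, +1 to first 4
Round 2: Briarlake=19 Dunmere=25 Greywater=10 Ironridge=26 Juniper=13 → close Dunmere (overflow 15)
  25÷4 = 6 each, +1 to first 1
Round 3: Briarlake=26 Greywater=16 Ironridge=32 Juniper=19 → close Ironridge (overflow 18)
  32÷3 = 10 each, +1 to first 2
Round 4: Briarlake=37 Greywater=27 Juniper=29 → close Briarlake (overflow 27)
  37÷2 = 18 each, +1 to first 1
Round 5: Greywater=46 Juniper=47 → close Greywater (overflow 39)
  46÷1 = 46 each, +1 to first 0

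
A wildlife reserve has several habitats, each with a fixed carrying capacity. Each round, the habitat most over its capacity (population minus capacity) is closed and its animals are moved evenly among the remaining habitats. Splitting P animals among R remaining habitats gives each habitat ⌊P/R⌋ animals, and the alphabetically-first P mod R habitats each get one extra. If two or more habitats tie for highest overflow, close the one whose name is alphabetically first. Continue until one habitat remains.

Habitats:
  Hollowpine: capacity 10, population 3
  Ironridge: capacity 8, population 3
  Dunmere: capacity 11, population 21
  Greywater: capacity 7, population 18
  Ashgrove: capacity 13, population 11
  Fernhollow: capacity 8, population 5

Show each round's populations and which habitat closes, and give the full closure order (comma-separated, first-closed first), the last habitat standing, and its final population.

Closure order: Greywater, Dunmere, Ashgrove, Fernhollow, Ironridge
Last habitat: Hollowpine with 61 animals

Round 1: Ashgrove=11 Dunmere=21 Fernhollow=5 Greywater=18 Hollowpine=3 Ironridge=3 → close Greywater (overflow 11)
  18÷5 = 3 each, +1 to first 3
Round 2: Ashgrove=15 Dunmere=25 Fernhollow=9 Hollowpine=6 Ironridge=6 → close Dunmere (overflow 14)
  25÷4 = 6 each, +1 to first 1
Round 3: Ashgrove=22 Fernhollow=15 Hollowpine=12 Ironridge=12 → close Ashgrove (overflow 9)
  22÷3 = 7 each, +1 to first 1
Round 4: Fernhollow=23 Hollowpine=19 Ironridge=19 → close Fernhollow (overflow 15)
  23÷2 = 11 each, +1 to first 1
Round 5: Hollowpine=31 Ironridge=30 → close Ironridge (overflow 22)
  30÷1 = 30 each, +1 to first 0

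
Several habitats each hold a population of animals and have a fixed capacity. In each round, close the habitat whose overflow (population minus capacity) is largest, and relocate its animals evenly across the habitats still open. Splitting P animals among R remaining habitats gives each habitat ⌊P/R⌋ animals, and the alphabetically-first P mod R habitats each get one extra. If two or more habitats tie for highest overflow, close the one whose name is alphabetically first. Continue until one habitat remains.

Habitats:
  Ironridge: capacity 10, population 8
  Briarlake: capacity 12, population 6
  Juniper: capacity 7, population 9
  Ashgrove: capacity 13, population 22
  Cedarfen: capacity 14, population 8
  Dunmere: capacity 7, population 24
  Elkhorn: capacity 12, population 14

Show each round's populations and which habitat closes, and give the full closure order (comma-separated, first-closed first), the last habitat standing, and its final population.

Closure order: Dunmere, Ashgrove, Elkhorn, Juniper, Ironridge, Briarlake
Last habitat: Cedarfen with 91 animals

Round 1: Ashgrove=22 Briarlake=6 Cedarfen=8 Dunmere=24 Elkhorn=14 Ironridge=8 Juniper=9 → close Dunmere (overflow 17)
  24÷6 = 4 each, +1 to first 0
Round 2: Ashgrove=26 Briarlake=10 Cedarfen=12 Elkhorn=18 Ironridge=12 Juniper=13 → close Ashgrove (overflow 13)
  26÷5 = 5 each, +1 to first 1
Round 3: Briarlake=16 Cedarfen=17 Elkhorn=23 Ironridge=17 Juniper=18 → close Elkhorn (overflow 11)
  23÷4 = 5 each, +1 to first 3
Round 4: Briarlake=22 Cedarfen=23 Ironridge=23 Juniper=23 → close Juniper (overflow 16)
  23÷3 = 7 each, +1 to first 2
Round 5: Briarlake=30 Cedarfen=31 Ironridge=30 → close Ironridge (overflow 20)
  30÷2 = 15 each, +1 to first 0
Round 6: Briarlake=45 Cedarfen=46 → close Briarlake (overflow 33)
  45÷1 = 45 each, +1 to first 0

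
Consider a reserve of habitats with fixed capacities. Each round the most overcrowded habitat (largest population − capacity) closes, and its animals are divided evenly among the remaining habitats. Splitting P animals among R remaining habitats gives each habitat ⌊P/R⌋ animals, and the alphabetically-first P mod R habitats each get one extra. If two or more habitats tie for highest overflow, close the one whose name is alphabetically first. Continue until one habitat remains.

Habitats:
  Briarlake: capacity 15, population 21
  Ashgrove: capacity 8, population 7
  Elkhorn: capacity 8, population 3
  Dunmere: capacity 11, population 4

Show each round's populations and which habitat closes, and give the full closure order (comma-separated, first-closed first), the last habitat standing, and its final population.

Closure order: Briarlake, Ashgrove, Elkhorn
Last habitat: Dunmere with 35 animals

Round 1: Ashgrove=7 Briarlake=21 Dunmere=4 Elkhorn=3 → close Briarlake (overflow 6)
  21÷3 = 7 each, +1 to first 0
Round 2: Ashgrove=14 Dunmere=11 Elkhorn=10 → close Ashgrove (overflow 6)
  14÷2 = 7 each, +1 to first 0
Round 3: Dunmere=18 Elkhorn=17 → close Elkhorn (overflow 9)
  17÷1 = 17 each, +1 to first 0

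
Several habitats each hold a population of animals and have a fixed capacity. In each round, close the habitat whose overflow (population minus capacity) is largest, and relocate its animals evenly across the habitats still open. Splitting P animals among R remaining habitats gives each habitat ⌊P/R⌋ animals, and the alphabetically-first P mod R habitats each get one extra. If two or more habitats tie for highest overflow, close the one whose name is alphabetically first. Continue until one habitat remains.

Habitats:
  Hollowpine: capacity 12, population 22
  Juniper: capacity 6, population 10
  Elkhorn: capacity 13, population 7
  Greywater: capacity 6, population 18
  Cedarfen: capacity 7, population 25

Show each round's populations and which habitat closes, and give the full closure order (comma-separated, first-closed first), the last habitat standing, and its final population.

Round 1: Cedarfen=25 Elkhorn=7 Greywater=18 Hollowpine=22 Juniper=10 → close Cedarfen (overflow 18)
  25÷4 = 6 each, +1 to first 1
Round 2: Elkhorn=14 Greywater=24 Hollowpine=28 Juniper=16 → close Greywater (overflow 18)
  24÷3 = 8 each, +1 to first 0
Round 3: Elkhorn=22 Hollowpine=36 Juniper=24 → close Hollowpine (overflow 24)
  36÷2 = 18 each, +1 to first 0
Round 4: Elkhorn=40 Juniper=42 → close Juniper (overflow 36)
  42÷1 = 42 each, +1 to first 0

Closure order: Cedarfen, Greywater, Hollowpine, Juniper
Last habitat: Elkhorn with 82 animals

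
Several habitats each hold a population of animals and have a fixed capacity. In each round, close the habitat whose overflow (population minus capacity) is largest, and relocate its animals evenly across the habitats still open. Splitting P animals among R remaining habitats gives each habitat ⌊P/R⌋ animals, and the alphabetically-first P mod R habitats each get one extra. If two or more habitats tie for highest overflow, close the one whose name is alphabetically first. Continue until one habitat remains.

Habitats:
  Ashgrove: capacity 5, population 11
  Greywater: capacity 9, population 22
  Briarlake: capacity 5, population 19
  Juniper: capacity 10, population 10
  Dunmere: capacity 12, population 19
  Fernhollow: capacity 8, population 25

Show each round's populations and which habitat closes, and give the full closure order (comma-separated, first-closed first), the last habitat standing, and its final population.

Closure order: Fernhollow, Briarlake, Greywater, Dunmere, Ashgrove
Last habitat: Juniper with 106 animals

Round 1: Ashgrove=11 Briarlake=19 Dunmere=19 Fernhollow=25 Greywater=22 Juniper=10 → close Fernhollow (overflow 17)
  25÷5 = 5 each, +1 to first 0
Round 2: Ashgrove=16 Briarlake=24 Dunmere=24 Greywater=27 Juniper=15 → close Briarlake (overflow 19)
  24÷4 = 6 each, +1 to first 0
Round 3: Ashgrove=22 Dunmere=30 Greywater=33 Juniper=21 → close Greywater (overflow 24)
  33÷3 = 11 each, +1 to first 0
Round 4: Ashgrove=33 Dunmere=41 Juniper=32 → close Dunmere (overflow 29)
  41÷2 = 20 each, +1 to first 1
Round 5: Ashgrove=54 Juniper=52 → close Ashgrove (overflow 49)
  54÷1 = 54 each, +1 to first 0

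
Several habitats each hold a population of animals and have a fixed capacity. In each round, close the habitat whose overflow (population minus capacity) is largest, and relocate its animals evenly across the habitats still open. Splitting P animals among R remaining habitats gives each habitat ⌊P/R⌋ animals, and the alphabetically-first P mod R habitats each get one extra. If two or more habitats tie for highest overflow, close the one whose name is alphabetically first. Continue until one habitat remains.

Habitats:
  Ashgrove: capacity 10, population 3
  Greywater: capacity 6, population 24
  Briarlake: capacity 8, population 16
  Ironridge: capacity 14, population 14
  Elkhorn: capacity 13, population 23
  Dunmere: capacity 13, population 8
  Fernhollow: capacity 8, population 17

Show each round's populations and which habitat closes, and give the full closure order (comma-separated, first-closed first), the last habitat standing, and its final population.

Closure order: Greywater, Elkhorn, Briarlake, Fernhollow, Ironridge, Ashgrove
Last habitat: Dunmere with 105 animals

Round 1: Ashgrove=3 Briarlake=16 Dunmere=8 Elkhorn=23 Fernhollow=17 Greywater=24 Ironridge=14 → close Greywater (overflow 18)
  24÷6 = 4 each, +1 to first 0
Round 2: Ashgrove=7 Briarlake=20 Dunmere=12 Elkhorn=27 Fernhollow=21 Ironridge=18 → close Elkhorn (overflow 14)
  27÷5 = 5 each, +1 to first 2
Round 3: Ashgrove=13 Briarlake=26 Dunmere=17 Fernhollow=26 Ironridge=23 → close Briarlake (overflow 18)
  26÷4 = 6 each, +1 to first 2
Round 4: Ashgrove=20 Dunmere=24 Fernhollow=32 Ironridge=29 → close Fernhollow (overflow 24)
  32÷3 = 10 each, +1 to first 2
Round 5: Ashgrove=31 Dunmere=35 Ironridge=39 → close Ironridge (overflow 25)
  39÷2 = 19 each, +1 to first 1
Round 6: Ashgrove=51 Dunmere=54 → close Ashgrove (overflow 41)
  51÷1 = 51 each, +1 to first 0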